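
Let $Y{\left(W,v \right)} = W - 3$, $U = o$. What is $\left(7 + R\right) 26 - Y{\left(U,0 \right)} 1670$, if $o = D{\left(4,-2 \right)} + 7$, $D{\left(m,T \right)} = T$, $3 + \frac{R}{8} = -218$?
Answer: $-49126$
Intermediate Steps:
$R = -1768$ ($R = -24 + 8 \left(-218\right) = -24 - 1744 = -1768$)
$o = 5$ ($o = -2 + 7 = 5$)
$U = 5$
$Y{\left(W,v \right)} = -3 + W$
$\left(7 + R\right) 26 - Y{\left(U,0 \right)} 1670 = \left(7 - 1768\right) 26 - \left(-3 + 5\right) 1670 = \left(-1761\right) 26 - 2 \cdot 1670 = -45786 - 3340 = -49126$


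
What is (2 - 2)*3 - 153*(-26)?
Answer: 3978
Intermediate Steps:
(2 - 2)*3 - 153*(-26) = 0*3 + 3978 = 0 + 3978 = 3978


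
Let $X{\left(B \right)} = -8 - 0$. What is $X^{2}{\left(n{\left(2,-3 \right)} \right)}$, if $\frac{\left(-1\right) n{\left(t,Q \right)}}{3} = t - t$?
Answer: $64$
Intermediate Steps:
$n{\left(t,Q \right)} = 0$ ($n{\left(t,Q \right)} = - 3 \left(t - t\right) = \left(-3\right) 0 = 0$)
$X{\left(B \right)} = -8$ ($X{\left(B \right)} = -8 + 0 = -8$)
$X^{2}{\left(n{\left(2,-3 \right)} \right)} = \left(-8\right)^{2} = 64$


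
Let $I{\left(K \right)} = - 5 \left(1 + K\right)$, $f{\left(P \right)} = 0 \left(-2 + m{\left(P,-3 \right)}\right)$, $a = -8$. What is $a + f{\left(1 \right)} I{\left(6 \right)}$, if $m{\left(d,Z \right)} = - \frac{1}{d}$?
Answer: $-8$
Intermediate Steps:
$f{\left(P \right)} = 0$ ($f{\left(P \right)} = 0 \left(-2 - \frac{1}{P}\right) = 0$)
$I{\left(K \right)} = -5 - 5 K$
$a + f{\left(1 \right)} I{\left(6 \right)} = -8 + 0 \left(-5 - 30\right) = -8 + 0 \left(-35\right) = -8 + 0 = -8$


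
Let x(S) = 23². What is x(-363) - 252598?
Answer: -252069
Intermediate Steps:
x(S) = 529
x(-363) - 252598 = 529 - 252598 = -252069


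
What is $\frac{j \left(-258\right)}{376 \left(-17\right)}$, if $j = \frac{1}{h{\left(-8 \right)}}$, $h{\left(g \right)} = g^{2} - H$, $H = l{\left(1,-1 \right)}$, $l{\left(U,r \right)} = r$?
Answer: $\frac{129}{207740} \approx 0.00062097$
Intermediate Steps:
$H = -1$
$h{\left(g \right)} = 1 + g^{2}$ ($h{\left(g \right)} = g^{2} - -1 = g^{2} + 1 = 1 + g^{2}$)
$j = \frac{1}{65}$ ($j = \frac{1}{1 + \left(-8\right)^{2}} = \frac{1}{1 + 64} = \frac{1}{65} \approx 0.015385$)
$\frac{j \left(-258\right)}{376 \left(-17\right)} = \frac{\frac{1}{65} \left(-258\right)}{376 \left(-17\right)} = - \frac{258}{65 \left(-6392\right)} = \left(- \frac{258}{65}\right) \left(- \frac{1}{6392}\right) = \frac{129}{207740}$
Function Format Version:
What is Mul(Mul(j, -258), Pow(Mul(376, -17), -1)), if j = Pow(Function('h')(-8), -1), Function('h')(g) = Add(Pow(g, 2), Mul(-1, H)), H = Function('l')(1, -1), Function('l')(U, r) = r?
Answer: Rational(129, 207740) ≈ 0.00062097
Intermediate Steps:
H = -1
Function('h')(g) = Add(1, Pow(g, 2)) (Function('h')(g) = Add(Pow(g, 2), Mul(-1, -1)) = Add(Pow(g, 2), 1) = Add(1, Pow(g, 2)))
j = Rational(1, 65) (j = Pow(Add(1, Pow(-8, 2)), -1) = Pow(Add(1, 64), -1) = Pow(65, -1) = Rational(1, 65) ≈ 0.015385)
Mul(Mul(j, -258), Pow(Mul(376, -17), -1)) = Mul(Mul(Rational(1, 65), -258), Pow(Mul(376, -17), -1)) = Mul(Rational(-258, 65), Pow(-6392, -1)) = Mul(Rational(-258, 65), Rational(-1, 6392)) = Rational(129, 207740)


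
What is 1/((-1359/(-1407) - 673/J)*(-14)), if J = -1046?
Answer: -35041/789475 ≈ -0.044385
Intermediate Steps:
1/((-1359/(-1407) - 673/J)*(-14)) = 1/((-1359/(-1407) - 673/(-1046))*(-14)) = 1/((-1359*(-1/1407) - 673*(-1/1046))*(-14)) = 1/((453/469 + 673/1046)*(-14)) = 1/((789475/490574)*(-14)) = 1/(-789475/35041) = -35041/789475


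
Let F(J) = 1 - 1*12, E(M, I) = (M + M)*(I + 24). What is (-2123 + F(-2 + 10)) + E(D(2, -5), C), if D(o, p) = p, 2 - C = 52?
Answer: -1874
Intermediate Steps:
C = -50 (C = 2 - 1*52 = 2 - 52 = -50)
E(M, I) = 2*M*(24 + I) (E(M, I) = (2*M)*(24 + I) = 2*M*(24 + I))
F(J) = -11 (F(J) = 1 - 12 = -11)
(-2123 + F(-2 + 10)) + E(D(2, -5), C) = (-2123 - 11) + 2*(-5)*(24 - 50) = -2134 + 2*(-5)*(-26) = -2134 + 260 = -1874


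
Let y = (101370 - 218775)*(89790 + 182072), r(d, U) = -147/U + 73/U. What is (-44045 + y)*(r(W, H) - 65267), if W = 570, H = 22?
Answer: 22916295679233970/11 ≈ 2.0833e+15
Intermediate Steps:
r(d, U) = -74/U
y = -31917958110 (y = -117405*271862 = -31917958110)
(-44045 + y)*(r(W, H) - 65267) = (-44045 - 31917958110)*(-74/22 - 65267) = -31918002155*(-74*1/22 - 65267) = -31918002155*(-37/11 - 65267) = -31918002155*(-717974/11) = 22916295679233970/11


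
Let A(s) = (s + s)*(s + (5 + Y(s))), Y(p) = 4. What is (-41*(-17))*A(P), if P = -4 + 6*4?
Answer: 808520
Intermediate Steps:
P = 20 (P = -4 + 24 = 20)
A(s) = 2*s*(9 + s) (A(s) = (s + s)*(s + (5 + 4)) = (2*s)*(s + 9) = (2*s)*(9 + s) = 2*s*(9 + s))
(-41*(-17))*A(P) = (-41*(-17))*(2*20*(9 + 20)) = 697*(2*20*29) = 697*1160 = 808520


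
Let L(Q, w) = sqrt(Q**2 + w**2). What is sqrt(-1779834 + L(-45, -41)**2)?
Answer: 16*I*sqrt(6938) ≈ 1332.7*I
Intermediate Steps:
sqrt(-1779834 + L(-45, -41)**2) = sqrt(-1779834 + (sqrt((-45)**2 + (-41)**2))**2) = sqrt(-1779834 + (sqrt(2025 + 1681))**2) = sqrt(-1779834 + (sqrt(3706))**2) = sqrt(-1779834 + 3706) = sqrt(-1776128) = 16*I*sqrt(6938)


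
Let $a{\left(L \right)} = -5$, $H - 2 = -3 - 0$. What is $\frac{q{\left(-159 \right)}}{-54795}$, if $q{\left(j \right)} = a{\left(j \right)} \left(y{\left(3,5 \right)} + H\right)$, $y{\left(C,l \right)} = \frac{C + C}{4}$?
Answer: $\frac{1}{21918} \approx 4.5625 \cdot 10^{-5}$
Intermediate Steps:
$y{\left(C,l \right)} = \frac{C}{2}$ ($y{\left(C,l \right)} = 2 C \frac{1}{4} = \frac{C}{2}$)
$H = -1$ ($H = 2 - 3 = -1$)
$q{\left(j \right)} = - \frac{5}{2}$ ($q{\left(j \right)} = - 5 \left(\frac{1}{2} \cdot 3 - 1\right) = - 5 \left(\frac{3}{2} - 1\right) = \left(-5\right) \frac{1}{2} = - \frac{5}{2}$)
$\frac{q{\left(-159 \right)}}{-54795} = - \frac{5}{2 \left(-54795\right)} = \left(- \frac{5}{2}\right) \left(- \frac{1}{54795}\right) = \frac{1}{21918}$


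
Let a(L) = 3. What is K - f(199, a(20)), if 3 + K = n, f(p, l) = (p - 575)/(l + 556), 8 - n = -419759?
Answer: 234648452/559 ≈ 4.1976e+5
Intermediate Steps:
n = 419767 (n = 8 - 1*(-419759) = 8 + 419759 = 419767)
f(p, l) = (-575 + p)/(556 + l)
K = 419764 (K = -3 + 419767 = 419764)
K - f(199, a(20)) = 419764 - (-575 + 199)/(556 + 3) = 419764 - (-376)/559 = 419764 - 1*(-376/559) = 419764 + 376/559 = 234648452/559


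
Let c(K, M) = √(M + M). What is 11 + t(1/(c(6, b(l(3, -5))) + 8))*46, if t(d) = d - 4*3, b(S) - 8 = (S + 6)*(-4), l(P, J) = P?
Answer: (-541*√14 + 2141*I)/(√14 - 4*I) ≈ -537.93 - 2.8686*I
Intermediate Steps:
b(S) = -16 - 4*S (b(S) = 8 + (S + 6)*(-4) = 8 + (6 + S)*(-4) = 8 + (-24 - 4*S) = -16 - 4*S)
c(K, M) = √2*√M (c(K, M) = √(2*M) = √2*√M)
t(d) = -12 + d (t(d) = d - 12 = -12 + d)
11 + t(1/(c(6, b(l(3, -5))) + 8))*46 = 11 + (-12 + 1/(√2*√(-16 - 4*3) + 8))*46 = 11 + (-12 + 1/(√2*√(-16 - 12) + 8))*46 = 11 + (-12 + 1/(√2*√(-28) + 8))*46 = 11 + (-12 + 1/(√2*(2*I*√7) + 8))*46 = 11 + (-12 + 1/(2*I*√14 + 8))*46 = 11 + (-12 + 1/(8 + 2*I*√14))*46 = 11 + (-552 + 46/(8 + 2*I*√14)) = -541 + 46/(8 + 2*I*√14)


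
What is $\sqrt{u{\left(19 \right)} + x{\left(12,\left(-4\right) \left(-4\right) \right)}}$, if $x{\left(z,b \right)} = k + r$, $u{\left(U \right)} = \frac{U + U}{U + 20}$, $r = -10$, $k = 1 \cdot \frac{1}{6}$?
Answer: $\frac{i \sqrt{53898}}{78} \approx 2.9764 i$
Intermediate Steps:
$k = \frac{1}{6}$ ($k = 1 \cdot \frac{1}{6} = \frac{1}{6} \approx 0.16667$)
$u{\left(U \right)} = \frac{2 U}{20 + U}$
$x{\left(z,b \right)} = - \frac{59}{6}$ ($x{\left(z,b \right)} = \frac{1}{6} - 10 = - \frac{59}{6}$)
$\sqrt{u{\left(19 \right)} + x{\left(12,\left(-4\right) \left(-4\right) \right)}} = \sqrt{2 \cdot 19 \frac{1}{20 + 19} - \frac{59}{6}} = \sqrt{2 \cdot 19 \cdot \frac{1}{39} - \frac{59}{6}} = \sqrt{\frac{38}{39} - \frac{59}{6}} = \sqrt{- \frac{691}{78}} = \frac{i \sqrt{53898}}{78}$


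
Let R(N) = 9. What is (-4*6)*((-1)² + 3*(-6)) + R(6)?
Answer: 417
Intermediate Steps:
(-4*6)*((-1)² + 3*(-6)) + R(6) = (-4*6)*((-1)² + 3*(-6)) + 9 = -24*(1 - 18) + 9 = -24*(-17) + 9 = 408 + 9 = 417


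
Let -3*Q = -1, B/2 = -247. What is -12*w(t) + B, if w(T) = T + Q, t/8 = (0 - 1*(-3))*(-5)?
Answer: 942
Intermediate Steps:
B = -494 (B = 2*(-247) = -494)
Q = 1/3 (Q = -1/3*(-1) = 1/3 ≈ 0.33333)
t = -120 (t = 8*((0 - 1*(-3))*(-5)) = 8*((0 + 3)*(-5)) = 8*(3*(-5)) = 8*(-15) = -120)
w(T) = 1/3 + T (w(T) = T + 1/3 = 1/3 + T)
-12*w(t) + B = -12*(1/3 - 120) - 494 = -12*(-359/3) - 494 = 1436 - 494 = 942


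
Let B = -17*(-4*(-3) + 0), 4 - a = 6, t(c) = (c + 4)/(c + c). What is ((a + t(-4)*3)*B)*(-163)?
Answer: -66504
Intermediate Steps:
t(c) = (4 + c)/(2*c) (t(c) = (4 + c)/((2*c)) = (4 + c)*(1/(2*c)) = (4 + c)/(2*c))
a = -2 (a = 4 - 1*6 = 4 - 6 = -2)
B = -204 (B = -17*(12 + 0) = -17*12 = -204)
((a + t(-4)*3)*B)*(-163) = ((-2 + ((½)*(4 - 4)/(-4))*3)*(-204))*(-163) = ((-2 + ((½)*(-¼)*0)*3)*(-204))*(-163) = ((-2 + 0*3)*(-204))*(-163) = ((-2 + 0)*(-204))*(-163) = -2*(-204)*(-163) = 408*(-163) = -66504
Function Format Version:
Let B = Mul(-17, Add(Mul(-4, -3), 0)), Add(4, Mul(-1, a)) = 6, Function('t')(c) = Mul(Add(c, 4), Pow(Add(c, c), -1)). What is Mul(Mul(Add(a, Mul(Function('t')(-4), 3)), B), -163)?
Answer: -66504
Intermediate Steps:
Function('t')(c) = Mul(Rational(1, 2), Pow(c, -1), Add(4, c)) (Function('t')(c) = Mul(Add(4, c), Pow(Mul(2, c), -1)) = Mul(Add(4, c), Mul(Rational(1, 2), Pow(c, -1))) = Mul(Rational(1, 2), Pow(c, -1), Add(4, c)))
a = -2 (a = Add(4, Mul(-1, 6)) = Add(4, -6) = -2)
B = -204 (B = Mul(-17, Add(12, 0)) = Mul(-17, 12) = -204)
Mul(Mul(Add(a, Mul(Function('t')(-4), 3)), B), -163) = Mul(Mul(Add(-2, Mul(Mul(Rational(1, 2), Pow(-4, -1), Add(4, -4)), 3)), -204), -163) = Mul(Mul(Add(-2, Mul(Mul(Rational(1, 2), Rational(-1, 4), 0), 3)), -204), -163) = Mul(Mul(Add(-2, Mul(0, 3)), -204), -163) = Mul(Mul(Add(-2, 0), -204), -163) = Mul(Mul(-2, -204), -163) = Mul(408, -163) = -66504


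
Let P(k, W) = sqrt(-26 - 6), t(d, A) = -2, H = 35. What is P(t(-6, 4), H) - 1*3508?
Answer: -3508 + 4*I*sqrt(2) ≈ -3508.0 + 5.6569*I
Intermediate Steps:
P(k, W) = 4*I*sqrt(2) (P(k, W) = sqrt(-32) = 4*I*sqrt(2))
P(t(-6, 4), H) - 1*3508 = 4*I*sqrt(2) - 1*3508 = 4*I*sqrt(2) - 3508 = -3508 + 4*I*sqrt(2)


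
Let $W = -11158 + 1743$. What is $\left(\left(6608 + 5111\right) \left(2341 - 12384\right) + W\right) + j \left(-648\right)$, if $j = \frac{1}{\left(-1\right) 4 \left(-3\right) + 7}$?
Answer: $- \frac{2236363956}{19} \approx -1.177 \cdot 10^{8}$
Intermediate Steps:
$W = -9415$
$j = \frac{1}{19}$ ($j = \frac{1}{\left(-4\right) \left(-3\right) + 7} = \frac{1}{12 + 7} = \frac{1}{19} \approx 0.052632$)
$\left(\left(6608 + 5111\right) \left(2341 - 12384\right) + W\right) + j \left(-648\right) = \left(\left(6608 + 5111\right) \left(2341 - 12384\right) - 9415\right) + \frac{1}{19} \left(-648\right) = \left(11719 \left(-10043\right) - 9415\right) - \frac{648}{19} = \left(-117693917 - 9415\right) - \frac{648}{19} = -117703332 - \frac{648}{19} = - \frac{2236363956}{19}$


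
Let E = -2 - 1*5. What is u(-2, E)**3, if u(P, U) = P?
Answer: -8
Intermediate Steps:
E = -7 (E = -2 - 5 = -7)
u(-2, E)**3 = (-2)**3 = -8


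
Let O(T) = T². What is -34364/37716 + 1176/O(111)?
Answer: -10529023/12908301 ≈ -0.81568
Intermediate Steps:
-34364/37716 + 1176/O(111) = -34364/37716 + 1176/(111²) = -34364*1/37716 + 1176/12321 = -8591/9429 + 1176*(1/12321) = -8591/9429 + 392/4107 = -10529023/12908301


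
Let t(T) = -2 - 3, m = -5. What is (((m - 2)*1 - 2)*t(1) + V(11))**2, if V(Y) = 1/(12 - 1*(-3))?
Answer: 456976/225 ≈ 2031.0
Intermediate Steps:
t(T) = -5
V(Y) = 1/15 (V(Y) = 1/(12 + 3) = 1/15)
(((m - 2)*1 - 2)*t(1) + V(11))**2 = (((-5 - 2)*1 - 2)*(-5) + 1/15)**2 = ((-7*1 - 2)*(-5) + 1/15)**2 = ((-7 - 2)*(-5) + 1/15)**2 = (-9*(-5) + 1/15)**2 = (45 + 1/15)**2 = (676/15)**2 = 456976/225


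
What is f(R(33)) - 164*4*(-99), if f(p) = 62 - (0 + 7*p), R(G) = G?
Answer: 64775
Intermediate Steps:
f(p) = 62 - 7*p
f(R(33)) - 164*4*(-99) = (62 - 7*33) - 164*4*(-99) = (62 - 231) - 656*(-99) = -169 + 64944 = 64775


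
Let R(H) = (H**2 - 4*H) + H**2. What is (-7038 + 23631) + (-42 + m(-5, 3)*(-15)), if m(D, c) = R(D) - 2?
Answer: 15531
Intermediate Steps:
R(H) = -4*H + 2*H**2
m(D, c) = -2 + 2*D*(-2 + D) (m(D, c) = 2*D*(-2 + D) - 2 = -2 + 2*D*(-2 + D))
(-7038 + 23631) + (-42 + m(-5, 3)*(-15)) = (-7038 + 23631) + (-42 + (-2 + 2*(-5)*(-2 - 5))*(-15)) = 16593 + (-42 + (-2 + 2*(-5)*(-7))*(-15)) = 16593 + (-42 + (-2 + 70)*(-15)) = 16593 + (-42 + 68*(-15)) = 16593 + (-42 - 1020) = 16593 - 1062 = 15531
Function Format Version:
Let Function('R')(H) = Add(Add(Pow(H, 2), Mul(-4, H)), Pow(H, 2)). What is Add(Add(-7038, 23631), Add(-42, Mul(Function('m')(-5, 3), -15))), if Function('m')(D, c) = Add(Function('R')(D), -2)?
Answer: 15531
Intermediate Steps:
Function('R')(H) = Add(Mul(-4, H), Mul(2, Pow(H, 2)))
Function('m')(D, c) = Add(-2, Mul(2, D, Add(-2, D))) (Function('m')(D, c) = Add(Mul(2, D, Add(-2, D)), -2) = Add(-2, Mul(2, D, Add(-2, D))))
Add(Add(-7038, 23631), Add(-42, Mul(Function('m')(-5, 3), -15))) = Add(Add(-7038, 23631), Add(-42, Mul(Add(-2, Mul(2, -5, Add(-2, -5))), -15))) = Add(16593, Add(-42, Mul(Add(-2, Mul(2, -5, -7)), -15))) = Add(16593, Add(-42, Mul(Add(-2, 70), -15))) = Add(16593, Add(-42, Mul(68, -15))) = Add(16593, Add(-42, -1020)) = Add(16593, -1062) = 15531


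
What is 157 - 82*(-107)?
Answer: 8931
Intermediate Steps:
157 - 82*(-107) = 157 + 8774 = 8931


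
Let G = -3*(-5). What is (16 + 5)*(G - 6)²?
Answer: 1701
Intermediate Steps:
G = 15
(16 + 5)*(G - 6)² = (16 + 5)*(15 - 6)² = 21*9² = 21*81 = 1701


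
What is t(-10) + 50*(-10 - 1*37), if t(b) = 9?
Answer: -2341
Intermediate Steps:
t(-10) + 50*(-10 - 1*37) = 9 + 50*(-10 - 1*37) = 9 + 50*(-10 - 37) = 9 + 50*(-47) = 9 - 2350 = -2341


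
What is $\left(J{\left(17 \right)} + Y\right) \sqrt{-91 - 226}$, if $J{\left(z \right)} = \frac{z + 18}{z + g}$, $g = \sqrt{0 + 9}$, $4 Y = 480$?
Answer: $\frac{487 i \sqrt{317}}{4} \approx 2167.7 i$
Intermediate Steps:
$Y = 120$ ($Y = \frac{1}{4} \cdot 480 = 120$)
$g = 3$ ($g = \sqrt{9} = 3$)
$J{\left(z \right)} = \frac{18 + z}{3 + z}$ ($J{\left(z \right)} = \frac{z + 18}{z + 3} = \frac{18 + z}{3 + z}$)
$\left(J{\left(17 \right)} + Y\right) \sqrt{-91 - 226} = \left(\frac{18 + 17}{3 + 17} + 120\right) \sqrt{-91 - 226} = \left(\frac{1}{20} \cdot 35 + 120\right) \sqrt{-317} = \left(\frac{1}{20} \cdot 35 + 120\right) i \sqrt{317} = \left(\frac{7}{4} + 120\right) i \sqrt{317} = \frac{487 i \sqrt{317}}{4}$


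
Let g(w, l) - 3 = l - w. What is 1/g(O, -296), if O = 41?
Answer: -1/334 ≈ -0.0029940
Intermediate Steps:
g(w, l) = 3 + l - w (g(w, l) = 3 + (l - w) = 3 + l - w)
1/g(O, -296) = 1/(3 - 296 - 1*41) = 1/(3 - 296 - 41) = 1/(-334) = -1/334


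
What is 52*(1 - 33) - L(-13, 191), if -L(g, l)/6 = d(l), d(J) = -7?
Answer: -1706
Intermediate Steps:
L(g, l) = 42 (L(g, l) = -6*(-7) = 42)
52*(1 - 33) - L(-13, 191) = 52*(1 - 33) - 1*42 = 52*(-32) - 42 = -1664 - 42 = -1706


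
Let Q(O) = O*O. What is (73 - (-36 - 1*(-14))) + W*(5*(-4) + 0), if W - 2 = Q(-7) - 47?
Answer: 15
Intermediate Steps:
Q(O) = O²
W = 4 (W = 2 + ((-7)² - 47) = 2 + (49 - 47) = 2 + 2 = 4)
(73 - (-36 - 1*(-14))) + W*(5*(-4) + 0) = (73 - (-36 - 1*(-14))) + 4*(5*(-4) + 0) = (73 - (-36 + 14)) + 4*(-20 + 0) = (73 - 1*(-22)) + 4*(-20) = (73 + 22) - 80 = 95 - 80 = 15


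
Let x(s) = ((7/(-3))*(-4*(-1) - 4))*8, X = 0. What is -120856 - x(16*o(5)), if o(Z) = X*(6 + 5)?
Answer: -120856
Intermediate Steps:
o(Z) = 0 (o(Z) = 0*(6 + 5) = 0*11 = 0)
x(s) = 0 (x(s) = ((7*(-⅓))*(4 - 4))*8 = -7/3*0*8 = 0*8 = 0)
-120856 - x(16*o(5)) = -120856 - 1*0 = -120856 + 0 = -120856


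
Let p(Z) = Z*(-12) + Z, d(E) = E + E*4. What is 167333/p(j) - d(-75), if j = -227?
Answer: 1103708/2497 ≈ 442.01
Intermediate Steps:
d(E) = 5*E (d(E) = E + 4*E = 5*E)
p(Z) = -11*Z (p(Z) = -12*Z + Z = -11*Z)
167333/p(j) - d(-75) = 167333/((-11*(-227))) - 5*(-75) = 167333/2497 - 1*(-375) = 167333*(1/2497) + 375 = 167333/2497 + 375 = 1103708/2497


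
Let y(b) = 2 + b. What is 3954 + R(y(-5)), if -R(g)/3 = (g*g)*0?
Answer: 3954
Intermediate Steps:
R(g) = 0 (R(g) = -3*g*g*0 = -3*g²*0 = -3*0 = 0)
3954 + R(y(-5)) = 3954 + 0 = 3954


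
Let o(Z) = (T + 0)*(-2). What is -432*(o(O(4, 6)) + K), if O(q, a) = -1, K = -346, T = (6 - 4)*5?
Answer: 158112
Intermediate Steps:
T = 10 (T = 2*5 = 10)
o(Z) = -20 (o(Z) = (10 + 0)*(-2) = 10*(-2) = -20)
-432*(o(O(4, 6)) + K) = -432*(-20 - 346) = -432*(-366) = 158112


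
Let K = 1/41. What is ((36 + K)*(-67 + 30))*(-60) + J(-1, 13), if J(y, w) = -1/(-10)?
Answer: 32789441/410 ≈ 79974.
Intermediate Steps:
K = 1/41 ≈ 0.024390
J(y, w) = ⅒ (J(y, w) = -1*(-⅒) = ⅒)
((36 + K)*(-67 + 30))*(-60) + J(-1, 13) = ((36 + 1/41)*(-67 + 30))*(-60) + ⅒ = ((1477/41)*(-37))*(-60) + ⅒ = -54649/41*(-60) + ⅒ = 3278940/41 + ⅒ = 32789441/410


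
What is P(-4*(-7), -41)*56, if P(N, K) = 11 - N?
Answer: -952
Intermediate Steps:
P(-4*(-7), -41)*56 = (11 - (-4)*(-7))*56 = (11 - 1*28)*56 = (11 - 28)*56 = -17*56 = -952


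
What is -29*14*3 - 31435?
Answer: -32653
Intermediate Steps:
-29*14*3 - 31435 = -406*3 - 31435 = -1218 - 31435 = -32653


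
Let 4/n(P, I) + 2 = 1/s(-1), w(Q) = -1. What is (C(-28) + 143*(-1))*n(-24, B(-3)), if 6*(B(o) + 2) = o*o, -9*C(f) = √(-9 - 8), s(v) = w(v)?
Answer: 572/3 + 4*I*√17/27 ≈ 190.67 + 0.61083*I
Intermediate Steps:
s(v) = -1
C(f) = -I*√17/9 (C(f) = -√(-9 - 8)/9 = -I*√17/9)
B(o) = -2 + o²/6 (B(o) = -2 + (o*o)/6 = -2 + o²/6)
n(P, I) = -4/3 (n(P, I) = 4/(-2 + 1/(-1)) = 4/(-2 - 1) = 4/(-3) = 4*(-⅓) = -4/3)
(C(-28) + 143*(-1))*n(-24, B(-3)) = (-I*√17/9 + 143*(-1))*(-4/3) = (-I*√17/9 - 143)*(-4/3) = (-143 - I*√17/9)*(-4/3) = 572/3 + 4*I*√17/27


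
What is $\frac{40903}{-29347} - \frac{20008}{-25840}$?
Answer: $- \frac{58719843}{94790810} \approx -0.61947$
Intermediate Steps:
$\frac{40903}{-29347} - \frac{20008}{-25840} = 40903 \left(- \frac{1}{29347}\right) - - \frac{2501}{3230} = - \frac{40903}{29347} + \frac{2501}{3230} = - \frac{58719843}{94790810}$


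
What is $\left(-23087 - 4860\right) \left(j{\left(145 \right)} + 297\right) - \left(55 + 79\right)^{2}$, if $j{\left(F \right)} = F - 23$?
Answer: $-11727749$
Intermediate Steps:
$j{\left(F \right)} = -23 + F$
$\left(-23087 - 4860\right) \left(j{\left(145 \right)} + 297\right) - \left(55 + 79\right)^{2} = \left(-23087 - 4860\right) \left(\left(-23 + 145\right) + 297\right) - \left(55 + 79\right)^{2} = - 27947 \left(122 + 297\right) - 134^{2} = \left(-27947\right) 419 - 17956 = -11709793 - 17956 = -11727749$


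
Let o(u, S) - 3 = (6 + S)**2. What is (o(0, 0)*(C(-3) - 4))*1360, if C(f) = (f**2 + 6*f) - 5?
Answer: -954720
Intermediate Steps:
o(u, S) = 3 + (6 + S)**2
C(f) = -5 + f**2 + 6*f
(o(0, 0)*(C(-3) - 4))*1360 = ((3 + (6 + 0)**2)*((-5 + (-3)**2 + 6*(-3)) - 4))*1360 = ((3 + 6**2)*((-5 + 9 - 18) - 4))*1360 = ((3 + 36)*(-14 - 4))*1360 = (39*(-18))*1360 = -702*1360 = -954720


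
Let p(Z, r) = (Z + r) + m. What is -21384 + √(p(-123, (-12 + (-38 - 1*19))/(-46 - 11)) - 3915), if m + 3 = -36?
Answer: -21384 + 88*I*√190/19 ≈ -21384.0 + 63.842*I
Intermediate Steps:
m = -39 (m = -3 - 36 = -39)
p(Z, r) = -39 + Z + r (p(Z, r) = (Z + r) - 39 = -39 + Z + r)
-21384 + √(p(-123, (-12 + (-38 - 1*19))/(-46 - 11)) - 3915) = -21384 + √((-39 - 123 + (-12 + (-38 - 1*19))/(-46 - 11)) - 3915) = -21384 + √((-39 - 123 + (-12 + (-38 - 19))/(-57)) - 3915) = -21384 + √((-39 - 123 + (-12 - 57)*(-1/57)) - 3915) = -21384 + √((-39 - 123 - 69*(-1/57)) - 3915) = -21384 + √((-39 - 123 + 23/19) - 3915) = -21384 + √(-3055/19 - 3915) = -21384 + √(-77440/19) = -21384 + 88*I*√190/19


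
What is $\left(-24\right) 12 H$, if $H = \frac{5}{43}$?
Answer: $- \frac{1440}{43} \approx -33.488$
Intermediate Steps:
$H = \frac{5}{43}$ ($H = 5 \cdot \frac{1}{43} = \frac{5}{43} \approx 0.11628$)
$\left(-24\right) 12 H = \left(-24\right) 12 \cdot \frac{5}{43} = \left(-288\right) \frac{5}{43} = - \frac{1440}{43}$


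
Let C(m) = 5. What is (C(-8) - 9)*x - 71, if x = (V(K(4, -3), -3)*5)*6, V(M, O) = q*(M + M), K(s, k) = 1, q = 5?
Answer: -1271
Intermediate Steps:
V(M, O) = 10*M (V(M, O) = 5*(M + M) = 5*(2*M) = 10*M)
x = 300 (x = ((10*1)*5)*6 = (10*5)*6 = 50*6 = 300)
(C(-8) - 9)*x - 71 = (5 - 9)*300 - 71 = -4*300 - 71 = -1200 - 71 = -1271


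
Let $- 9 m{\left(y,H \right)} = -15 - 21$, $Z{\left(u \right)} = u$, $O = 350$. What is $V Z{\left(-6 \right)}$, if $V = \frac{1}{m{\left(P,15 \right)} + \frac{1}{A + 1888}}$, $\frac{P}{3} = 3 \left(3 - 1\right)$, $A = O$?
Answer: $- \frac{13428}{8953} \approx -1.4998$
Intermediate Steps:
$A = 350$
$P = 18$ ($P = 3 \cdot 3 \left(3 - 1\right) = 3 \cdot 3 \cdot 2 = 3 \cdot 6 = 18$)
$m{\left(y,H \right)} = 4$ ($m{\left(y,H \right)} = - \frac{-15 - 21}{9} = \left(- \frac{1}{9}\right) \left(-36\right) = 4$)
$V = \frac{2238}{8953}$ ($V = \frac{1}{4 + \frac{1}{350 + 1888}} = \frac{1}{4 + \frac{1}{2238}} = \frac{1}{\frac{8953}{2238}} = \frac{2238}{8953} \approx 0.24997$)
$V Z{\left(-6 \right)} = \frac{2238}{8953} \left(-6\right) = - \frac{13428}{8953}$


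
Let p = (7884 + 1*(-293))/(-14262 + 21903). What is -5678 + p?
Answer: -43378007/7641 ≈ -5677.0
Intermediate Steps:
p = 7591/7641 (p = (7884 - 293)/7641 = 7591*(1/7641) = 7591/7641 ≈ 0.99346)
-5678 + p = -5678 + 7591/7641 = -43378007/7641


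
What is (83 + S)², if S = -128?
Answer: 2025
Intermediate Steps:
(83 + S)² = (83 - 128)² = (-45)² = 2025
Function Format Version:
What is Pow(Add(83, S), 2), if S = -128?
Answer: 2025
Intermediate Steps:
Pow(Add(83, S), 2) = Pow(Add(83, -128), 2) = Pow(-45, 2) = 2025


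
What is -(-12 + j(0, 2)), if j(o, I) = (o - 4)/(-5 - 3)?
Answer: 23/2 ≈ 11.500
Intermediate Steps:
j(o, I) = ½ - o/8 (j(o, I) = (-4 + o)/(-8) = (-4 + o)*(-⅛) = ½ - o/8)
-(-12 + j(0, 2)) = -(-12 + (½ - ⅛*0)) = -(-12 + (½ + 0)) = -(-12 + ½) = -1*(-23/2) = 23/2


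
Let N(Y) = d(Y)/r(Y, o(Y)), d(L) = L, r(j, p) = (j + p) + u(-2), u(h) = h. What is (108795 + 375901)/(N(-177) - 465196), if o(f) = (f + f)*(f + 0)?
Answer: -30283321384/29064981061 ≈ -1.0419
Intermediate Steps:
o(f) = 2*f² (o(f) = (2*f)*f = 2*f²)
r(j, p) = -2 + j + p (r(j, p) = (j + p) - 2 = -2 + j + p)
N(Y) = Y/(-2 + Y + 2*Y²)
(108795 + 375901)/(N(-177) - 465196) = (108795 + 375901)/(-177/(-2 - 177 + 2*(-177)²) - 465196) = 484696/(-177/(-2 - 177 + 2*31329) - 465196) = 484696/(-177/(-2 - 177 + 62658) - 465196) = 484696/(-177/62479 - 465196) = 484696/(-29064981061/62479) = 484696*(-62479/29064981061) = -30283321384/29064981061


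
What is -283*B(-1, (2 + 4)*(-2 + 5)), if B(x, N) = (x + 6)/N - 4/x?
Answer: -21791/18 ≈ -1210.6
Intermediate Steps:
B(x, N) = -4/x + (6 + x)/N (B(x, N) = (6 + x)/N - 4/x = -4/x + (6 + x)/N)
-283*B(-1, (2 + 4)*(-2 + 5)) = -283*(-4/(-1) + 6/(((2 + 4)*(-2 + 5))) - 1/((2 + 4)*(-2 + 5))) = -283*(-4*(-1) + 6/((6*3)) - 1/(6*3)) = -283*(4 + 6/18 - 1/18) = -283*(4 + 6*(1/18) - 1*1/18) = -283*(4 + ⅓ - 1/18) = -283*77/18 = -21791/18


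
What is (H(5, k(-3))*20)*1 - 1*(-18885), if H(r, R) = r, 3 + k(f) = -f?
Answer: 18985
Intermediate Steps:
k(f) = -3 - f
(H(5, k(-3))*20)*1 - 1*(-18885) = (5*20)*1 - 1*(-18885) = 100*1 + 18885 = 100 + 18885 = 18985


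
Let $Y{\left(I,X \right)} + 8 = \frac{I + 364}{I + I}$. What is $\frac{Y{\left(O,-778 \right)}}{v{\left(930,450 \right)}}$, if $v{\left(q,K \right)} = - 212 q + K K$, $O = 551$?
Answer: $- \frac{7901}{5884680} \approx -0.0013426$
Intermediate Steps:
$Y{\left(I,X \right)} = -8 + \frac{364 + I}{2 I}$ ($Y{\left(I,X \right)} = -8 + \frac{I + 364}{I + I} = -8 + \frac{364 + I}{2 I}$)
$v{\left(q,K \right)} = K^{2} - 212 q$ ($v{\left(q,K \right)} = - 212 q + K^{2} = K^{2} - 212 q$)
$\frac{Y{\left(O,-778 \right)}}{v{\left(930,450 \right)}} = \frac{- \frac{15}{2} + \frac{182}{551}}{450^{2} - 197160} = \frac{- \frac{15}{2} + 182 \cdot \frac{1}{551}}{202500 - 197160} = \frac{- \frac{15}{2} + \frac{182}{551}}{5340} = \left(- \frac{7901}{1102}\right) \frac{1}{5340} = - \frac{7901}{5884680}$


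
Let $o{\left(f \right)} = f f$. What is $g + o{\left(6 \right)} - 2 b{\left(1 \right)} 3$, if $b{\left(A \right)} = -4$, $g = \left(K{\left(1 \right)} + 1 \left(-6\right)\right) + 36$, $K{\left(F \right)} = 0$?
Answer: $894$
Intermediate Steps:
$g = 30$ ($g = \left(0 + 1 \left(-6\right)\right) + 36 = \left(0 - 6\right) + 36 = -6 + 36 = 30$)
$o{\left(f \right)} = f^{2}$
$g + o{\left(6 \right)} - 2 b{\left(1 \right)} 3 = 30 + 6^{2} \left(-2\right) \left(-4\right) 3 = 30 + 36 \cdot 8 \cdot 3 = 30 + 36 \cdot 24 = 30 + 864 = 894$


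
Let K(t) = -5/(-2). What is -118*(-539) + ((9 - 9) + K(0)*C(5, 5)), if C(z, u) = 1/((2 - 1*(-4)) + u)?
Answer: 1399249/22 ≈ 63602.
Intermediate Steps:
K(t) = 5/2 (K(t) = -5*(-½) = 5/2)
C(z, u) = 1/(6 + u) (C(z, u) = 1/((2 + 4) + u) = 1/(6 + u))
-118*(-539) + ((9 - 9) + K(0)*C(5, 5)) = -118*(-539) + ((9 - 9) + 5/(2*(6 + 5))) = 63602 + (0 + (5/2)/11) = 63602 + (0 + (5/2)*(1/11)) = 63602 + (0 + 5/22) = 63602 + 5/22 = 1399249/22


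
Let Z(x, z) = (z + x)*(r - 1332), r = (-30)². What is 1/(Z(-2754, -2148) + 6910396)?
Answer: 1/9028060 ≈ 1.1077e-7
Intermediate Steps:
r = 900
Z(x, z) = -432*x - 432*z (Z(x, z) = (z + x)*(900 - 1332) = (x + z)*(-432) = -432*x - 432*z)
1/(Z(-2754, -2148) + 6910396) = 1/((-432*(-2754) - 432*(-2148)) + 6910396) = 1/((1189728 + 927936) + 6910396) = 1/(2117664 + 6910396) = 1/9028060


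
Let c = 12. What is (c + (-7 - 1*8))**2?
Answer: 9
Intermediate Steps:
(c + (-7 - 1*8))**2 = (12 + (-7 - 1*8))**2 = (12 + (-7 - 8))**2 = (12 - 15)**2 = (-3)**2 = 9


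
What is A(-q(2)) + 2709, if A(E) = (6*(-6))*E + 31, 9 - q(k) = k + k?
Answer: 2920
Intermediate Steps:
q(k) = 9 - 2*k (q(k) = 9 - (k + k) = 9 - 2*k)
A(E) = 31 - 36*E (A(E) = -36*E + 31 = 31 - 36*E)
A(-q(2)) + 2709 = (31 - (-36)*(9 - 2*2)) + 2709 = (31 - (-36)*(9 - 4)) + 2709 = (31 - (-36)*5) + 2709 = (31 - 36*(-5)) + 2709 = (31 + 180) + 2709 = 211 + 2709 = 2920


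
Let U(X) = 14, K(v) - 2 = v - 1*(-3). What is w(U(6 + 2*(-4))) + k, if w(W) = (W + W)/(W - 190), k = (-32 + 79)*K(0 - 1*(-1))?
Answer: 12401/44 ≈ 281.84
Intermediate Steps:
K(v) = 5 + v (K(v) = 2 + (v - 1*(-3)) = 2 + (v + 3) = 2 + (3 + v) = 5 + v)
k = 282 (k = (-32 + 79)*(5 + (0 - 1*(-1))) = 47*(5 + (0 + 1)) = 47*(5 + 1) = 47*6 = 282)
w(W) = 2*W/(-190 + W) (w(W) = (2*W)/(-190 + W) = 2*W/(-190 + W))
w(U(6 + 2*(-4))) + k = 2*14/(-190 + 14) + 282 = 2*14/(-176) + 282 = 2*14*(-1/176) + 282 = -7/44 + 282 = 12401/44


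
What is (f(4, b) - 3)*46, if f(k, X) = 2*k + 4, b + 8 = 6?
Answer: 414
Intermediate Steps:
b = -2 (b = -8 + 6 = -2)
f(k, X) = 4 + 2*k
(f(4, b) - 3)*46 = ((4 + 2*4) - 3)*46 = ((4 + 8) - 3)*46 = (12 - 3)*46 = 9*46 = 414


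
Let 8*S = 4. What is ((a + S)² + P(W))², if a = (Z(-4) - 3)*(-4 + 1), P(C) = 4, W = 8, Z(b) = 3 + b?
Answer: 410881/16 ≈ 25680.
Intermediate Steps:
S = ½ (S = (⅛)*4 = ½ ≈ 0.50000)
a = 12 (a = ((3 - 4) - 3)*(-4 + 1) = (-1 - 3)*(-3) = -4*(-3) = 12)
((a + S)² + P(W))² = ((12 + ½)² + 4)² = ((25/2)² + 4)² = (625/4 + 4)² = (641/4)² = 410881/16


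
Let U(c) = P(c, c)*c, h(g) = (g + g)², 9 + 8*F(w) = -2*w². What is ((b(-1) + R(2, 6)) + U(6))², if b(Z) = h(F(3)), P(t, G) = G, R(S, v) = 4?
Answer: 1874161/256 ≈ 7320.9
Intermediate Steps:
F(w) = -9/8 - w²/4 (F(w) = -9/8 + (-2*w²)/8 = -9/8 - w²/4)
h(g) = 4*g² (h(g) = (2*g)² = 4*g²)
b(Z) = 729/16 (b(Z) = 4*(-9/8 - ¼*3²)² = 4*(-9/8 - ¼*9)² = 4*(-9/8 - 9/4)² = 4*(-27/8)² = 4*(729/64) = 729/16)
U(c) = c² (U(c) = c*c = c²)
((b(-1) + R(2, 6)) + U(6))² = ((729/16 + 4) + 6²)² = (793/16 + 36)² = (1369/16)² = 1874161/256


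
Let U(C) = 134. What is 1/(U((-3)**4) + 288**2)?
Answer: 1/83078 ≈ 1.2037e-5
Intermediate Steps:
1/(U((-3)**4) + 288**2) = 1/(134 + 288**2) = 1/(134 + 82944) = 1/83078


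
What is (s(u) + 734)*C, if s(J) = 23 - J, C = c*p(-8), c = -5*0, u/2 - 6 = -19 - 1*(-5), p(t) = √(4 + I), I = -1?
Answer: 0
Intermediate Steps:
p(t) = √3 (p(t) = √(4 - 1) = √3)
u = -16 (u = 12 + 2*(-19 - 1*(-5)) = 12 + 2*(-19 + 5) = 12 + 2*(-14) = 12 - 28 = -16)
c = 0
C = 0 (C = 0*√3 = 0)
(s(u) + 734)*C = ((23 - 1*(-16)) + 734)*0 = ((23 + 16) + 734)*0 = (39 + 734)*0 = 773*0 = 0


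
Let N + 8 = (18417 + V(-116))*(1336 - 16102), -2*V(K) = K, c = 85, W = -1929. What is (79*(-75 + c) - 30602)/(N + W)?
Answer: 29812/272803787 ≈ 0.00010928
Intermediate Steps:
V(K) = -K/2
N = -272801858 (N = -8 + (18417 - ½*(-116))*(1336 - 16102) = -8 + (18417 + 58)*(-14766) = -8 + 18475*(-14766) = -8 - 272801850 = -272801858)
(79*(-75 + c) - 30602)/(N + W) = (79*(-75 + 85) - 30602)/(-272801858 - 1929) = (79*10 - 30602)/(-272803787) = (790 - 30602)*(-1/272803787) = -29812*(-1/272803787) = 29812/272803787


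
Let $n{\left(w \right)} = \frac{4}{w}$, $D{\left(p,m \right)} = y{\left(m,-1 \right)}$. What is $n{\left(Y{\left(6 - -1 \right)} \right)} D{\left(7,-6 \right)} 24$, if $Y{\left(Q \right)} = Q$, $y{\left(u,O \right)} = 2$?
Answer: $\frac{192}{7} \approx 27.429$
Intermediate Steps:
$D{\left(p,m \right)} = 2$
$n{\left(Y{\left(6 - -1 \right)} \right)} D{\left(7,-6 \right)} 24 = \frac{4}{6 - -1} \cdot 2 \cdot 24 = \frac{4}{6 + 1} \cdot 2 \cdot 24 = \frac{4}{7} \cdot 2 \cdot 24 = \frac{8}{7} \cdot 24 = \frac{192}{7}$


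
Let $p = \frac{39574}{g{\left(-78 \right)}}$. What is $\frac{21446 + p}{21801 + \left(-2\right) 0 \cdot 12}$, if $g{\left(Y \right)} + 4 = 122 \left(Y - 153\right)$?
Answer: $\frac{302218691}{307241493} \approx 0.98365$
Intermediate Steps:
$g{\left(Y \right)} = -18670 + 122 Y$ ($g{\left(Y \right)} = -4 + 122 \left(Y - 153\right) = -4 + 122 \left(-153 + Y\right) = -4 + \left(-18666 + 122 Y\right) = -18670 + 122 Y$)
$p = - \frac{19787}{14093}$ ($p = \frac{39574}{-18670 + 122 \left(-78\right)} = \frac{39574}{-18670 - 9516} = \frac{39574}{-28186} = 39574 \left(- \frac{1}{28186}\right) = - \frac{19787}{14093} \approx -1.404$)
$\frac{21446 + p}{21801 + \left(-2\right) 0 \cdot 12} = \frac{21446 - \frac{19787}{14093}}{21801 + \left(-2\right) 0 \cdot 12} = \frac{302218691}{14093 \left(21801 + 0 \cdot 12\right)} = \frac{302218691}{14093 \left(21801 + 0\right)} = \frac{302218691}{14093 \cdot 21801} = \frac{302218691}{14093} \cdot \frac{1}{21801} = \frac{302218691}{307241493}$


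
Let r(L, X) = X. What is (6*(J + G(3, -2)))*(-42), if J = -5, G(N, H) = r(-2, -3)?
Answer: 2016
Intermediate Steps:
G(N, H) = -3
(6*(J + G(3, -2)))*(-42) = (6*(-5 - 3))*(-42) = (6*(-8))*(-42) = -48*(-42) = 2016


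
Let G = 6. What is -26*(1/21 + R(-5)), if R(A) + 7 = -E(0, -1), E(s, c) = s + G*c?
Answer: 520/21 ≈ 24.762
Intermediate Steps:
E(s, c) = s + 6*c
R(A) = -1 (R(A) = -7 - (0 + 6*(-1)) = -7 - (0 - 6) = -7 - 1*(-6) = -7 + 6 = -1)
-26*(1/21 + R(-5)) = -26*(1/21 - 1) = -26*(-20/21) = 520/21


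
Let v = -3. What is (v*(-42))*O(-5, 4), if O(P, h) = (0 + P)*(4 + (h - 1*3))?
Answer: -3150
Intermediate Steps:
O(P, h) = P*(1 + h) (O(P, h) = P*(4 + (h - 3)) = P*(4 + (-3 + h)) = P*(1 + h))
(v*(-42))*O(-5, 4) = (-3*(-42))*(-5*(1 + 4)) = 126*(-5*5) = 126*(-25) = -3150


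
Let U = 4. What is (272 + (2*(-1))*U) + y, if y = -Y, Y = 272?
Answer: -8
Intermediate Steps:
y = -272 (y = -1*272 = -272)
(272 + (2*(-1))*U) + y = (272 + (2*(-1))*4) - 272 = (272 - 2*4) - 272 = (272 - 8) - 272 = 264 - 272 = -8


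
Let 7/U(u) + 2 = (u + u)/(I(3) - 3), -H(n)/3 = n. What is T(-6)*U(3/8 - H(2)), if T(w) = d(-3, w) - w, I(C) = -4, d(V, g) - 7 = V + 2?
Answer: -2352/107 ≈ -21.981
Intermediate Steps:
d(V, g) = 9 + V (d(V, g) = 7 + (V + 2) = 7 + (2 + V) = 9 + V)
H(n) = -3*n
U(u) = 7/(-2 - 2*u/7) (U(u) = 7/(-2 + (u + u)/(-4 - 3)) = 7/(-2 + (2*u)/(-7)) = 7/(-2 + (2*u)*(-⅐)) = 7/(-2 - 2*u/7))
T(w) = 6 - w (T(w) = (9 - 3) - w = 6 - w)
T(-6)*U(3/8 - H(2)) = (6 - 1*(-6))*(-49/(14 + 2*(3/8 - (-3)*2))) = (6 + 6)*(-49/(14 + 2*(3*(⅛) - 1*(-6)))) = 12*(-49/(14 + 2*(3/8 + 6))) = 12*(-49/(14 + 2*(51/8))) = 12*(-49/(14 + 51/4)) = 12*(-49/107/4) = 12*(-49*4/107) = 12*(-196/107) = -2352/107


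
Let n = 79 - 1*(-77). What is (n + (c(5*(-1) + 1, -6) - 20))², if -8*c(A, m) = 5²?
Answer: 1129969/64 ≈ 17656.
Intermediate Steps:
c(A, m) = -25/8 (c(A, m) = -⅛*5² = -⅛*25 = -25/8)
n = 156 (n = 79 + 77 = 156)
(n + (c(5*(-1) + 1, -6) - 20))² = (156 + (-25/8 - 20))² = (156 - 185/8)² = (1063/8)² = 1129969/64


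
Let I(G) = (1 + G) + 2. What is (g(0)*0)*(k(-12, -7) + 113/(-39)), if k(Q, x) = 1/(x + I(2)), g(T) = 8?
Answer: 0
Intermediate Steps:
I(G) = 3 + G
k(Q, x) = 1/(5 + x) (k(Q, x) = 1/(x + (3 + 2)) = 1/(x + 5) = 1/(5 + x))
(g(0)*0)*(k(-12, -7) + 113/(-39)) = (8*0)*(1/(5 - 7) + 113/(-39)) = 0*(1/(-2) + 113*(-1/39)) = 0*(-½ - 113/39) = 0*(-265/78) = 0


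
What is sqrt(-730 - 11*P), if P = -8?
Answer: I*sqrt(642) ≈ 25.338*I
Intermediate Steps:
sqrt(-730 - 11*P) = sqrt(-730 - 11*(-8)) = sqrt(-730 + 88) = sqrt(-642) = I*sqrt(642)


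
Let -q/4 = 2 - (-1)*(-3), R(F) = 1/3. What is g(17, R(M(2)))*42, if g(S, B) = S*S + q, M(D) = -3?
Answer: 12306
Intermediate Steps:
R(F) = ⅓ (R(F) = 1*(⅓) = ⅓)
q = 4 (q = -4*(2 - (-1)*(-3)) = -4*(2 - 1*3) = -4*(2 - 3) = -4*(-1) = 4)
g(S, B) = 4 + S² (g(S, B) = S*S + 4 = S² + 4 = 4 + S²)
g(17, R(M(2)))*42 = (4 + 17²)*42 = (4 + 289)*42 = 293*42 = 12306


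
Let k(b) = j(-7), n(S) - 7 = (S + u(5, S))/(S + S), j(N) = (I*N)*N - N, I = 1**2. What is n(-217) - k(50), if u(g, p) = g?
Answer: -10527/217 ≈ -48.512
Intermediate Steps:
I = 1
j(N) = N**2 - N (j(N) = (1*N)*N - N = N*N - N = N**2 - N)
n(S) = 7 + (5 + S)/(2*S) (n(S) = 7 + (S + 5)/(S + S) = 7 + (5 + S)/((2*S)) = 7 + (5 + S)*(1/(2*S)) = 7 + (5 + S)/(2*S))
k(b) = 56 (k(b) = -7*(-1 - 7) = -7*(-8) = 56)
n(-217) - k(50) = (5/2)*(1 + 3*(-217))/(-217) - 1*56 = (5/2)*(-1/217)*(1 - 651) - 56 = (5/2)*(-1/217)*(-650) - 56 = 1625/217 - 56 = -10527/217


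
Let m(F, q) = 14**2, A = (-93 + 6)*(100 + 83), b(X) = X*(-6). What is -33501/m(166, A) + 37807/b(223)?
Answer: -26117255/131124 ≈ -199.18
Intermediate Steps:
b(X) = -6*X
A = -15921 (A = -87*183 = -15921)
m(F, q) = 196
-33501/m(166, A) + 37807/b(223) = -33501/196 + 37807/((-6*223)) = -33501*1/196 + 37807/(-1338) = -33501/196 + 37807*(-1/1338) = -33501/196 - 37807/1338 = -26117255/131124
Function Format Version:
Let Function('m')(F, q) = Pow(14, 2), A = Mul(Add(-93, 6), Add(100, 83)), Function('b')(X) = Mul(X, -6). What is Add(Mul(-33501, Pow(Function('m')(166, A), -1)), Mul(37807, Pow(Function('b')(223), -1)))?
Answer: Rational(-26117255, 131124) ≈ -199.18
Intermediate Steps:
Function('b')(X) = Mul(-6, X)
A = -15921 (A = Mul(-87, 183) = -15921)
Function('m')(F, q) = 196
Add(Mul(-33501, Pow(Function('m')(166, A), -1)), Mul(37807, Pow(Function('b')(223), -1))) = Add(Mul(-33501, Pow(196, -1)), Mul(37807, Pow(Mul(-6, 223), -1))) = Add(Mul(-33501, Rational(1, 196)), Mul(37807, Pow(-1338, -1))) = Add(Rational(-33501, 196), Mul(37807, Rational(-1, 1338))) = Add(Rational(-33501, 196), Rational(-37807, 1338)) = Rational(-26117255, 131124)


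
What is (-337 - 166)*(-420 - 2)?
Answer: 212266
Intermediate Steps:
(-337 - 166)*(-420 - 2) = -503*(-422) = 212266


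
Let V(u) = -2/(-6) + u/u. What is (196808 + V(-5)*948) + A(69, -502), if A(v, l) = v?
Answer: 198141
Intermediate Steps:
V(u) = 4/3 (V(u) = -2*(-1/6) + 1 = 1/3 + 1 = 4/3)
(196808 + V(-5)*948) + A(69, -502) = (196808 + (4/3)*948) + 69 = (196808 + 1264) + 69 = 198072 + 69 = 198141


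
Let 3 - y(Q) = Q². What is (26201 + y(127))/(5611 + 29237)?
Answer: 10075/34848 ≈ 0.28911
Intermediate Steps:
y(Q) = 3 - Q²
(26201 + y(127))/(5611 + 29237) = (26201 + (3 - 1*127²))/(5611 + 29237) = (26201 + (3 - 1*16129))/34848 = (26201 + (3 - 16129))*(1/34848) = (26201 - 16126)*(1/34848) = 10075*(1/34848) = 10075/34848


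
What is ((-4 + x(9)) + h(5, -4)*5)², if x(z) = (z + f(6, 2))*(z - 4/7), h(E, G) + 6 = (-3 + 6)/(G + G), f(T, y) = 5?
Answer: 431649/64 ≈ 6744.5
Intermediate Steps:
h(E, G) = -6 + 3/(2*G) (h(E, G) = -6 + (-3 + 6)/(G + G) = -6 + 3/((2*G)) = -6 + 3*(1/(2*G)) = -6 + 3/(2*G))
x(z) = (5 + z)*(-4/7 + z) (x(z) = (z + 5)*(z - 4/7) = (5 + z)*(z - 4*⅐) = (5 + z)*(z - 4/7) = (5 + z)*(-4/7 + z))
((-4 + x(9)) + h(5, -4)*5)² = ((-4 + (-20/7 + 9² + (31/7)*9)) + (-6 + (3/2)/(-4))*5)² = ((-4 + (-20/7 + 81 + 279/7)) + (-6 + (3/2)*(-¼))*5)² = ((-4 + 118) + (-6 - 3/8)*5)² = (114 - 51/8*5)² = (114 - 255/8)² = (657/8)² = 431649/64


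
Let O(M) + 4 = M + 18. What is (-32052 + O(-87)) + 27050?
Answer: -5075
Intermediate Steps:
O(M) = 14 + M (O(M) = -4 + (M + 18) = -4 + (18 + M) = 14 + M)
(-32052 + O(-87)) + 27050 = (-32052 + (14 - 87)) + 27050 = (-32052 - 73) + 27050 = -32125 + 27050 = -5075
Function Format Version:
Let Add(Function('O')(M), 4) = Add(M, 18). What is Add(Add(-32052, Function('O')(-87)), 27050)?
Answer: -5075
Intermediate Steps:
Function('O')(M) = Add(14, M) (Function('O')(M) = Add(-4, Add(M, 18)) = Add(-4, Add(18, M)) = Add(14, M))
Add(Add(-32052, Function('O')(-87)), 27050) = Add(Add(-32052, Add(14, -87)), 27050) = Add(Add(-32052, -73), 27050) = Add(-32125, 27050) = -5075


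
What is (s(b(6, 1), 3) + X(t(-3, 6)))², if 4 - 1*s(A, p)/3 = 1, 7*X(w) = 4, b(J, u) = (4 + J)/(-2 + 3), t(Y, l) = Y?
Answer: 4489/49 ≈ 91.612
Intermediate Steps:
b(J, u) = 4 + J (b(J, u) = (4 + J)/1 = (4 + J)*1 = 4 + J)
X(w) = 4/7 (X(w) = (⅐)*4 = 4/7)
s(A, p) = 9 (s(A, p) = 12 - 3*1 = 12 - 3 = 9)
(s(b(6, 1), 3) + X(t(-3, 6)))² = (9 + 4/7)² = (67/7)² = 4489/49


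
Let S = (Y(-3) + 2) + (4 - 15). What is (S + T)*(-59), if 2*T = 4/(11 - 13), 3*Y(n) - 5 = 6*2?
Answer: 767/3 ≈ 255.67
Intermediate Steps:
Y(n) = 17/3 (Y(n) = 5/3 + (6*2)/3 = 5/3 + (⅓)*12 = 5/3 + 4 = 17/3)
T = -1 (T = (4/(11 - 13))/2 = (4/(-2))/2 = (4*(-½))/2 = (½)*(-2) = -1)
S = -10/3 (S = (17/3 + 2) + (4 - 15) = 23/3 - 11 = -10/3 ≈ -3.3333)
(S + T)*(-59) = (-10/3 - 1)*(-59) = -13/3*(-59) = 767/3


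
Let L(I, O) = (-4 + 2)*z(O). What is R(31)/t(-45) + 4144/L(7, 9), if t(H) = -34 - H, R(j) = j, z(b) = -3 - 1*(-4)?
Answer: -22761/11 ≈ -2069.2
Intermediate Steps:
z(b) = 1 (z(b) = -3 + 4 = 1)
L(I, O) = -2 (L(I, O) = (-4 + 2)*1 = -2*1 = -2)
R(31)/t(-45) + 4144/L(7, 9) = 31/(-34 - 1*(-45)) + 4144/(-2) = 31/(-34 + 45) + 4144*(-½) = 31/11 - 2072 = -22761/11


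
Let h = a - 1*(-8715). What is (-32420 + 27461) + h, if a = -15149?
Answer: -11393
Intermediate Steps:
h = -6434 (h = -15149 - 1*(-8715) = -15149 + 8715 = -6434)
(-32420 + 27461) + h = (-32420 + 27461) - 6434 = -4959 - 6434 = -11393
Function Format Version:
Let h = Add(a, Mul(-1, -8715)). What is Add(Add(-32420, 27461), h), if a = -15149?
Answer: -11393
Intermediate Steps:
h = -6434 (h = Add(-15149, Mul(-1, -8715)) = Add(-15149, 8715) = -6434)
Add(Add(-32420, 27461), h) = Add(Add(-32420, 27461), -6434) = Add(-4959, -6434) = -11393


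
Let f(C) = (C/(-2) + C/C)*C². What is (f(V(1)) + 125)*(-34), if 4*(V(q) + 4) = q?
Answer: -359975/64 ≈ -5624.6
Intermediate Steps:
V(q) = -4 + q/4
f(C) = C²*(1 - C/2) (f(C) = (C*(-½) + 1)*C² = (-C/2 + 1)*C² = (1 - C/2)*C² = C²*(1 - C/2))
(f(V(1)) + 125)*(-34) = ((-4 + (¼)*1)²*(2 - (-4 + (¼)*1))/2 + 125)*(-34) = ((-4 + ¼)²*(2 - (-4 + ¼))/2 + 125)*(-34) = ((-15/4)²*(2 - 1*(-15/4))/2 + 125)*(-34) = ((½)*(225/16)*(2 + 15/4) + 125)*(-34) = ((½)*(225/16)*(23/4) + 125)*(-34) = (5175/128 + 125)*(-34) = (21175/128)*(-34) = -359975/64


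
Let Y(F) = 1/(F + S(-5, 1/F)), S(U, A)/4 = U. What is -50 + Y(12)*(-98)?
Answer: -151/4 ≈ -37.750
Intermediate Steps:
S(U, A) = 4*U
Y(F) = 1/(-20 + F) (Y(F) = 1/(F + 4*(-5)) = 1/(F - 20) = 1/(-20 + F))
-50 + Y(12)*(-98) = -50 - 98/(-20 + 12) = -50 - 98/(-8) = -50 - ⅛*(-98) = -50 + 49/4 = -151/4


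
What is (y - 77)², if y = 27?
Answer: 2500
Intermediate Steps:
(y - 77)² = (27 - 77)² = (-50)² = 2500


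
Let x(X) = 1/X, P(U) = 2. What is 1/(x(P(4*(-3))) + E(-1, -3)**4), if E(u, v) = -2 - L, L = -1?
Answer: 2/3 ≈ 0.66667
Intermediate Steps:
E(u, v) = -1 (E(u, v) = -2 - 1*(-1) = -2 + 1 = -1)
1/(x(P(4*(-3))) + E(-1, -3)**4) = 1/(1/2 + (-1)**4) = 1/(1/2 + 1) = 1/(3/2) = 2/3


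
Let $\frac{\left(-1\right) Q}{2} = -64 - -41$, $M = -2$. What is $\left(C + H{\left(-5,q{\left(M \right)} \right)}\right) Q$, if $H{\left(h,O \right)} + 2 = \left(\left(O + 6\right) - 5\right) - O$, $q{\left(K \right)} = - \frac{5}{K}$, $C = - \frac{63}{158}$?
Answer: $- \frac{5083}{79} \approx -64.342$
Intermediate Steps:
$C = - \frac{63}{158}$ ($C = \left(-63\right) \frac{1}{158} = - \frac{63}{158} \approx -0.39873$)
$Q = 46$ ($Q = - 2 \left(-64 - -41\right) = - 2 \left(-64 + 41\right) = \left(-2\right) \left(-23\right) = 46$)
$H{\left(h,O \right)} = -1$ ($H{\left(h,O \right)} = -2 + \left(\left(\left(O + 6\right) - 5\right) - O\right) = -2 + \left(\left(\left(6 + O\right) - 5\right) - O\right) = -2 + \left(\left(1 + O\right) - O\right) = -2 + 1 = -1$)
$\left(C + H{\left(-5,q{\left(M \right)} \right)}\right) Q = \left(- \frac{63}{158} - 1\right) 46 = \left(- \frac{221}{158}\right) 46 = - \frac{5083}{79}$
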